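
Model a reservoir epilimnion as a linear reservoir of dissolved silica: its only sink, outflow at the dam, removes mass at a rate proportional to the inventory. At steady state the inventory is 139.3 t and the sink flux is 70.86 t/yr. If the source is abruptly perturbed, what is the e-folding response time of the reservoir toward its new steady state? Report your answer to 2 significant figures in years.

2.0 yr

For a linear reservoir the response time equals the residence time τ = M/F.
τ = 139.3 / 70.86 = 1.966 yr.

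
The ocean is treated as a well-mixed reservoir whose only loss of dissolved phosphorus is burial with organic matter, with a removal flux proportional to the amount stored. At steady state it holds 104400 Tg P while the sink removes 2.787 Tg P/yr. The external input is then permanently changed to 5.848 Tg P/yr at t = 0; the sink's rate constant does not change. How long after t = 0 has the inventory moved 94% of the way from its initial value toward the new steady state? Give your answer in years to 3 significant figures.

τ = M₀/F₀ = 104400/2.787 = 37460 yr.
The remaining gap fraction is e^(−t/τ); 94% covered ⇒ e^(−t/τ) = 0.0600.
t = −τ ln(0.0600) = 37460 × 2.813 = 105400 yr.

105000 yr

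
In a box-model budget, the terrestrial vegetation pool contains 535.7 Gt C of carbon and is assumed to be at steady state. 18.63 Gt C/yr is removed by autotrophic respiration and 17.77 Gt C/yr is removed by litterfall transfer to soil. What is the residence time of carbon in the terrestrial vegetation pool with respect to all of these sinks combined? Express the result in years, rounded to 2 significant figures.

15 yr

Total removal flux = 18.63 + 17.77 = 36.400 Gt C/yr.
τ = M / ΣF_out = 535.7 / 36.400 = 14.72 yr.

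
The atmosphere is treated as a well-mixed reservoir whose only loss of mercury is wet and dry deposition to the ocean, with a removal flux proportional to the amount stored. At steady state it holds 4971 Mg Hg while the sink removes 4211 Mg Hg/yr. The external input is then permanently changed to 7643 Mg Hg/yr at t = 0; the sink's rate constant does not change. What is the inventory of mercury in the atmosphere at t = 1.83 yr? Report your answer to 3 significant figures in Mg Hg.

τ = M₀/F₀ = 4971/4211 = 1.180 yr; rate constant k = 1/τ.
New steady state M_∞ = F₁/k = F₁·τ = 7643 × 1.180 = 9022.4 Mg Hg.
M(t) = M_∞ + (M₀ − M_∞)·e^(−t/τ); t/τ = 1.83/1.180 = 1.550, so e^(−t/τ) = 0.2122.
M(t) = 9022.4 − 4051 × 0.2122 = 8162.7 Mg Hg.

8160 Mg Hg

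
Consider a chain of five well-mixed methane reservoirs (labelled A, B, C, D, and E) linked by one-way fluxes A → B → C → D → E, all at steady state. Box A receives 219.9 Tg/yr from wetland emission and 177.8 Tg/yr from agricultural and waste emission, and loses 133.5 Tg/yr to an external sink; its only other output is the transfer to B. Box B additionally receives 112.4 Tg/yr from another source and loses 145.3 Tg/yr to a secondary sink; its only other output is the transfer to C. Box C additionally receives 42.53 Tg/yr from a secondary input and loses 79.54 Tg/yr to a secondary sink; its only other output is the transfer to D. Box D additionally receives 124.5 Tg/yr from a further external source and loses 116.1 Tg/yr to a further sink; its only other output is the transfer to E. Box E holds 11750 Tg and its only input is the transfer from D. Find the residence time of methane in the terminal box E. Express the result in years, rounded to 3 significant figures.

58.0 yr

Box A: F(A→B) = (219.9 + 177.8) − 133.5 = 264.20 Tg/yr.
Box B: F(B→C) = (264.20 + 112.4) − 145.3 = 231.30 Tg/yr.
Box C: F(C→D) = (231.30 + 42.53) − 79.54 = 194.29 Tg/yr.
Box D: F(D→E) = (194.29 + 124.5) − 116.1 = 202.69 Tg/yr.
Box E throughput = its input = 202.69 Tg/yr; τ = 11750 / 202.69 = 57.97 yr.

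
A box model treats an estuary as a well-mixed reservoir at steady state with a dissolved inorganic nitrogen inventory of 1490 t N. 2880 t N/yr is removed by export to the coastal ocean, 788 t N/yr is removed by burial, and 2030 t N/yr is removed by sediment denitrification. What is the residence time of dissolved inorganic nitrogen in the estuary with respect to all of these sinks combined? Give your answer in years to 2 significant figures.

0.26 yr

Total removal flux = 2880 + 788 + 2030 = 5698.0 t N/yr.
τ = M / ΣF_out = 1490 / 5698.0 = 0.2615 yr.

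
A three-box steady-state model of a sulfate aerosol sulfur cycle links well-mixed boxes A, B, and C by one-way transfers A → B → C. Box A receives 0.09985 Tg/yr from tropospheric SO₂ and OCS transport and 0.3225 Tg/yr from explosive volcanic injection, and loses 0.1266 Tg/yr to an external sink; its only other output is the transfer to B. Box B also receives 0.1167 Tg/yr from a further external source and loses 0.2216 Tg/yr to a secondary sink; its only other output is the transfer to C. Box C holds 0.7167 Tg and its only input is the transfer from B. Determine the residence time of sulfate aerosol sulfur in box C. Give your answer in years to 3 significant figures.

3.76 yr

Box A: F(A→B) = (0.09985 + 0.3225) − 0.1266 = 0.29575 Tg/yr.
Box B: F(B→C) = (0.29575 + 0.1167) − 0.2216 = 0.19085 Tg/yr.
Box C throughput = its input = 0.19085 Tg/yr; τ = 0.7167 / 0.19085 = 3.755 yr.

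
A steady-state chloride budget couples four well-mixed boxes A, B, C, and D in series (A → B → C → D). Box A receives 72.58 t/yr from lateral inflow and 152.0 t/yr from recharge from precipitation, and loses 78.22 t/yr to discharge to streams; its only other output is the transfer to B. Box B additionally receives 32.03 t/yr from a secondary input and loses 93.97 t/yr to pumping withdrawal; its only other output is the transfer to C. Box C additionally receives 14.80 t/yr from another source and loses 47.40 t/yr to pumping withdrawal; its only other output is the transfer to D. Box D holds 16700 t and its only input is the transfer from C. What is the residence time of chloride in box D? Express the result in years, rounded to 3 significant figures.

Box A: F(A→B) = (72.58 + 152.0) − 78.22 = 146.36 t/yr.
Box B: F(B→C) = (146.36 + 32.03) − 93.97 = 84.420 t/yr.
Box C: F(C→D) = (84.420 + 14.80) − 47.40 = 51.820 t/yr.
Box D throughput = its input = 51.820 t/yr; τ = 16700 / 51.820 = 322.3 yr.

322 yr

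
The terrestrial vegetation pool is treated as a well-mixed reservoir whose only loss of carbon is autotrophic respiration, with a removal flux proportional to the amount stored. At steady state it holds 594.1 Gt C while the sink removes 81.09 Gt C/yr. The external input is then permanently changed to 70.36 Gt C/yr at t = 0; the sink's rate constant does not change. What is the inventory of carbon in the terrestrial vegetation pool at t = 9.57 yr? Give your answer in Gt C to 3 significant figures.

τ = M₀/F₀ = 594.1/81.09 = 7.326 yr; rate constant k = 1/τ.
New steady state M_∞ = F₁/k = F₁·τ = 70.36 × 7.326 = 515.49 Gt C.
M(t) = M_∞ + (M₀ − M_∞)·e^(−t/τ); t/τ = 9.57/7.326 = 1.306, so e^(−t/τ) = 0.2708.
M(t) = 515.49 + 78.61 × 0.2708 = 536.78 Gt C.

537 Gt C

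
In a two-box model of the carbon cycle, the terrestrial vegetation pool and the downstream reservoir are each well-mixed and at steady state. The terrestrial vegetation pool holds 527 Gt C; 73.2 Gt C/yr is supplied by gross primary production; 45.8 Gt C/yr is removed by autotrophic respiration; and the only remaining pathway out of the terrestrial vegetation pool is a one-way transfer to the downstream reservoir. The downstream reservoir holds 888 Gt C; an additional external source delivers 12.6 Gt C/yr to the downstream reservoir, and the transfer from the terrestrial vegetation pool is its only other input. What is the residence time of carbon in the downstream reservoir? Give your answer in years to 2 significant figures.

22 yr

Balance the terrestrial vegetation pool: ΣF_in = 73.200 Gt C/yr.
Transfer to the downstream reservoir = ΣF_in − (45.8) = 27.400 Gt C/yr.
Total input to the downstream reservoir = 27.400 + 12.6 = 40.000 Gt C/yr; at steady state this equals its total output.
τ = M / F = 888 / 40.000 = 22.20 yr.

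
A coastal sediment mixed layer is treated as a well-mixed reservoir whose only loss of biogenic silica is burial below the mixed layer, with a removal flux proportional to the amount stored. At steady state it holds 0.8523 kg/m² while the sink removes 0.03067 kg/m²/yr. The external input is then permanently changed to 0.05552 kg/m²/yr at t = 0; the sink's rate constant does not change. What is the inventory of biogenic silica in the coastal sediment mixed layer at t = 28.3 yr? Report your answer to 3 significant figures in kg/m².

Residence time τ = M₀/F₀ = 27.79 yr. The eventual steady state is M_∞ = M₀·(F₁/F₀) = 0.8523 × 0.05552/0.03067 = 1.5429 kg/m².
The anomaly ΔM(t) = M(t) − M_∞ decays as ΔM₀·e^(−t/τ) with ΔM₀ = 0.8523 − 1.5429 = −0.6906 kg/m².
At t = 28.3 yr, e^(−t/τ) = e^(−1.018) = 0.3612, so ΔM = −0.2494 kg/m² and M = 1.5429 − 0.2494 = 1.2934 kg/m².

1.29 kg/m²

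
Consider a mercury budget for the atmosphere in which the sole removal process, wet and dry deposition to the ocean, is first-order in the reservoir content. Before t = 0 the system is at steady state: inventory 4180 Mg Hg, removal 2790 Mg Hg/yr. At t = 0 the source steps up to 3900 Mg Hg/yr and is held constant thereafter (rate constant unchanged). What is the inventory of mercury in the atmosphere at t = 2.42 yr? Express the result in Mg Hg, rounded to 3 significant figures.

5510 Mg Hg

The sink rate constant is k = F₀/M₀ = 2790/4180 = 0.6675 yr⁻¹.
Solving dM/dt = F₁ − kM with M(0) = M₀ gives M(t) = F₁/k + (M₀ − F₁/k)·e^(−kt).
F₁/k = 3900/0.6675 = 5843.0 Mg Hg; kt = 0.6675 × 2.42 = 1.615, e^(−kt) = 0.1988.
M(2.42) = 5843.0 + (4180 − 5843.0) × 0.1988 = 5843.0 − 330.7 = 5512.3 Mg Hg.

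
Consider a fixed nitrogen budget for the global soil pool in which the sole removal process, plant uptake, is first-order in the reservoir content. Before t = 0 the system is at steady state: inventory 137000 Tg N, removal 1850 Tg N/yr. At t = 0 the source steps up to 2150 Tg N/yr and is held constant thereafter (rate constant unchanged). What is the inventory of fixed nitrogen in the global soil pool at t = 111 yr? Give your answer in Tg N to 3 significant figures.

The sink rate constant is k = F₀/M₀ = 1850/137000 = 0.01350 yr⁻¹.
Solving dM/dt = F₁ − kM with M(0) = M₀ gives M(t) = F₁/k + (M₀ − F₁/k)·e^(−kt).
F₁/k = 2150/0.01350 = 159220 Tg N; kt = 0.01350 × 111 = 1.499, e^(−kt) = 0.2234.
M(111) = 159220 + (137000 − 159220) × 0.2234 = 159220 − 4963 = 154250 Tg N.

154000 Tg N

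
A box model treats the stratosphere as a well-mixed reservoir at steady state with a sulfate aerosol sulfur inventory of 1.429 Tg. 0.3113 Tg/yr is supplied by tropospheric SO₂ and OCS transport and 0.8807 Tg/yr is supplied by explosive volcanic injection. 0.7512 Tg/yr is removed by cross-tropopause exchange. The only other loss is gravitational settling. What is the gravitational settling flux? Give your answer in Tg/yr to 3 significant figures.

0.441 Tg/yr

At steady state ΣF_in = ΣF_out.
ΣF_in = 0.3113 + 0.8807 = 1.1920 Tg/yr.
Gravitational settling flux = ΣF_in − (0.7512) = 1.1920 − 0.7512 = 0.4408 Tg/yr.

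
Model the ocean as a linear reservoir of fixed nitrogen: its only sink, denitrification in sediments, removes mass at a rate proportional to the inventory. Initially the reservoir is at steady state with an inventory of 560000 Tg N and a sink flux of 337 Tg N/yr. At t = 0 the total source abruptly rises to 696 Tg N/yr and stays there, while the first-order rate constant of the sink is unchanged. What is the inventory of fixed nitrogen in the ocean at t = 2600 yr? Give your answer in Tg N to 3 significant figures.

Residence time τ = M₀/F₀ = 1662 yr. The eventual steady state is M_∞ = M₀·(F₁/F₀) = 560000 × 696/337 = 1.1566×10^6 Tg N.
The anomaly ΔM(t) = M(t) − M_∞ decays as ΔM₀·e^(−t/τ) with ΔM₀ = 560000 − 1.1566×10^6 = −596600 Tg N.
At t = 2600 yr, e^(−t/τ) = e^(−1.565) = 0.2092, so ΔM = −124800 Tg N and M = 1.1566×10^6 − 124800 = 1.0318×10^6 Tg N.

1.03×10^6 Tg N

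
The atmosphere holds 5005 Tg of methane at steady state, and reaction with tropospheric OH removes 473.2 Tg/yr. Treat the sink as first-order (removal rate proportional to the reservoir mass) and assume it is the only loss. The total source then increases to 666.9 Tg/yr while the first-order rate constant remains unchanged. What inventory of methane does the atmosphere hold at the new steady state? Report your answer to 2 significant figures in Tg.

7100 Tg

Rate constant k = F/M = 473.2 / 5005 = 0.09455 yr⁻¹.
At the new steady state, source = k·M_new ⇒ M_new = 666.9 / 0.09455 = 7054 Tg.
(Equivalently M_new = M × F_new/F_old = 5005 × 666.9/473.2.)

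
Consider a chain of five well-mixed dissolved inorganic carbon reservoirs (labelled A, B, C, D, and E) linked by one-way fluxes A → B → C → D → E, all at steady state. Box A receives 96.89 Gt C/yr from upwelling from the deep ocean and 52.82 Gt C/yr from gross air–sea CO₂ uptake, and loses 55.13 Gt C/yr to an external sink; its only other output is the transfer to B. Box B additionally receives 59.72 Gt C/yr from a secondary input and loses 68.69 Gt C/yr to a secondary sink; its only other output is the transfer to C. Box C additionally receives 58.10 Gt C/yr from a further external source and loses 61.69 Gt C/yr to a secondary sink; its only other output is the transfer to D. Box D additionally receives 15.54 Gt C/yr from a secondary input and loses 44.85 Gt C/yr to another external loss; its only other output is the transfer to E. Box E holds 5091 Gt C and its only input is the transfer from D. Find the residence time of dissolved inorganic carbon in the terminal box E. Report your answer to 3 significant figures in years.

Box A: F(A→B) = (96.89 + 52.82) − 55.13 = 94.580 Gt C/yr.
Box B: F(B→C) = (94.580 + 59.72) − 68.69 = 85.610 Gt C/yr.
Box C: F(C→D) = (85.610 + 58.10) − 61.69 = 82.020 Gt C/yr.
Box D: F(D→E) = (82.020 + 15.54) − 44.85 = 52.710 Gt C/yr.
Box E throughput = its input = 52.710 Gt C/yr; τ = 5091 / 52.710 = 96.59 yr.

96.6 yr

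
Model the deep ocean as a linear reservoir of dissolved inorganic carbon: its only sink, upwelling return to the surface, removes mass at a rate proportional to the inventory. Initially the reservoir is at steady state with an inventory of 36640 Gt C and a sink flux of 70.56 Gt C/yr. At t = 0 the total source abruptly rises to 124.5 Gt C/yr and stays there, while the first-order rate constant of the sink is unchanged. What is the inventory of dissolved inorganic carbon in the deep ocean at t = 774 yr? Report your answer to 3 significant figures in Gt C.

τ = M₀/F₀ = 36640/70.56 = 519.3 yr; rate constant k = 1/τ.
New steady state M_∞ = F₁/k = F₁·τ = 124.5 × 519.3 = 64650 Gt C.
M(t) = M_∞ + (M₀ − M_∞)·e^(−t/τ); t/τ = 774/519.3 = 1.491, so e^(−t/τ) = 0.2253.
M(t) = 64650 − 28010 × 0.2253 = 58340 Gt C.

58300 Gt C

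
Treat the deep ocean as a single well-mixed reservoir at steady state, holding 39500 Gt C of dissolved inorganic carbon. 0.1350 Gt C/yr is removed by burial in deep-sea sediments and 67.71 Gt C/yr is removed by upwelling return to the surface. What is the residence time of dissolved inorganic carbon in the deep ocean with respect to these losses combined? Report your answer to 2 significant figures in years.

Total removal = 0.1350 + 67.71 = 67.845 Gt C/yr.
τ = M / ΣF_out = 39500 / 67.845 = 582.2 yr.

580 yr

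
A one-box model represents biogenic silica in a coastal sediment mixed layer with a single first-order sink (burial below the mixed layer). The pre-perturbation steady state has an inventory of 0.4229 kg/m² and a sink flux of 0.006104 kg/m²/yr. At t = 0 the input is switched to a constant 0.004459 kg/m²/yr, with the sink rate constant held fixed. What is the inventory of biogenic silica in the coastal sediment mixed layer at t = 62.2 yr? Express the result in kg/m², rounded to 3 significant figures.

Residence time τ = M₀/F₀ = 69.28 yr. The eventual steady state is M_∞ = M₀·(F₁/F₀) = 0.4229 × 0.004459/0.006104 = 0.30893 kg/m².
The anomaly ΔM(t) = M(t) − M_∞ decays as ΔM₀·e^(−t/τ) with ΔM₀ = 0.4229 − 0.30893 = 0.1140 kg/m².
At t = 62.2 yr, e^(−t/τ) = e^(−0.8978) = 0.4075, so ΔM = 0.04644 kg/m² and M = 0.30893 + 0.04644 = 0.35537 kg/m².

0.355 kg/m²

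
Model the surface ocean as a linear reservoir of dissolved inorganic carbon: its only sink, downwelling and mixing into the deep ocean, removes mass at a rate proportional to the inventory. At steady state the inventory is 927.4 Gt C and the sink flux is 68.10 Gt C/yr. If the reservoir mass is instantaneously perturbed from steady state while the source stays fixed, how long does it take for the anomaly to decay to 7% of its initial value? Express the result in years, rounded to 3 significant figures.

For a linear reservoir the anomaly decays as exp(−t/τ) with τ = M/F = 927.4/68.10 = 13.62 yr.
exp(−t/τ) = 0.07 ⇒ t = −τ ln(0.07) = 13.62 × 2.659 = 36.21 yr.

36.2 yr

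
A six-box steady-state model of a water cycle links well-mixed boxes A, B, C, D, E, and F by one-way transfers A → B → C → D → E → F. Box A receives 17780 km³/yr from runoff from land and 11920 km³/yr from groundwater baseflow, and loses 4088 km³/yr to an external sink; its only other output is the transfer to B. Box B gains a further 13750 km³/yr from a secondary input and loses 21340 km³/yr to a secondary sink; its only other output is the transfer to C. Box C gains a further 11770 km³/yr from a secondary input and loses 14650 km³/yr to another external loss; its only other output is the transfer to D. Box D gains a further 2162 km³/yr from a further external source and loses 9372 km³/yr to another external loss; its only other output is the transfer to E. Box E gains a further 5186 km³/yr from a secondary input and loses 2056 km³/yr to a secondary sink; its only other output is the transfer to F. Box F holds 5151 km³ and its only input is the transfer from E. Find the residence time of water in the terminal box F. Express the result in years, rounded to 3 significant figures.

0.466 yr

Box A: F(A→B) = (17780 + 11920) − 4088 = 25612 km³/yr.
Box B: F(B→C) = (25612 + 13750) − 21340 = 18022 km³/yr.
Box C: F(C→D) = (18022 + 11770) − 14650 = 15142 km³/yr.
Box D: F(D→E) = (15142 + 2162) − 9372 = 7932.0 km³/yr.
Box E: F(E→F) = (7932.0 + 5186) − 2056 = 11062 km³/yr.
Box F throughput = its input = 11062 km³/yr; τ = 5151 / 11062 = 0.4656 yr.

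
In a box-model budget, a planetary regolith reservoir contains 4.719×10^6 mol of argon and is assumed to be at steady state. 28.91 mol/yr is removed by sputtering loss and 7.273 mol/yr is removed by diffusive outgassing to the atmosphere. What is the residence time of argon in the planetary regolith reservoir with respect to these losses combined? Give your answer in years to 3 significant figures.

130000 yr

Total removal = 28.91 + 7.273 = 36.183 mol/yr.
τ = M / ΣF_out = 4.719×10^6 / 36.183 = 130400 yr.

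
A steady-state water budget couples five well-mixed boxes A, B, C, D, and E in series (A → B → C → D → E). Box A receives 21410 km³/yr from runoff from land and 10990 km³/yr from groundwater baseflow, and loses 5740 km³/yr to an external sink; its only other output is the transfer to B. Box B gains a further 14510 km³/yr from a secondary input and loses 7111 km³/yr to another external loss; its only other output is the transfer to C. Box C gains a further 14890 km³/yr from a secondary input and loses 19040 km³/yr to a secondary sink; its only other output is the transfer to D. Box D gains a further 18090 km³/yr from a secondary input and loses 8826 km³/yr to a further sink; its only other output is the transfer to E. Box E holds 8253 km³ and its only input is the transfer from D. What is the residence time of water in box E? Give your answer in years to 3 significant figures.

0.211 yr

Box A: F(A→B) = (21410 + 10990) − 5740 = 26660 km³/yr.
Box B: F(B→C) = (26660 + 14510) − 7111 = 34059 km³/yr.
Box C: F(C→D) = (34059 + 14890) − 19040 = 29909 km³/yr.
Box D: F(D→E) = (29909 + 18090) − 8826 = 39173 km³/yr.
Box E throughput = its input = 39173 km³/yr; τ = 8253 / 39173 = 0.2107 yr.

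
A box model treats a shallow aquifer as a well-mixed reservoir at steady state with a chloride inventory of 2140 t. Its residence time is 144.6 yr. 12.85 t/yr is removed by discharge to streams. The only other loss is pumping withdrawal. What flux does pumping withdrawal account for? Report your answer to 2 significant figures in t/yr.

1.9 t/yr

Total removal F = M/τ = 2140 / 144.6 = 14.80 t/yr.
Pumping withdrawal = F − (12.85) = 14.80 − 12.85 = 1.949 t/yr.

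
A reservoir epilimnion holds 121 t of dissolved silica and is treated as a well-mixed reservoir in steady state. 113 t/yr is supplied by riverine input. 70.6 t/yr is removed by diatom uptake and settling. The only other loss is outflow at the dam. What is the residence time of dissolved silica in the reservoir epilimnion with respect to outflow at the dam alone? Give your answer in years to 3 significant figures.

At steady state ΣF_in = ΣF_out.
ΣF_in = 113.00 t/yr.
Outflow at the dam flux = ΣF_in − (70.6) = 113.00 − 70.60 = 42.40 t/yr.
τ = M / F = 121 / 42.40 = 2.854 yr.

2.85 yr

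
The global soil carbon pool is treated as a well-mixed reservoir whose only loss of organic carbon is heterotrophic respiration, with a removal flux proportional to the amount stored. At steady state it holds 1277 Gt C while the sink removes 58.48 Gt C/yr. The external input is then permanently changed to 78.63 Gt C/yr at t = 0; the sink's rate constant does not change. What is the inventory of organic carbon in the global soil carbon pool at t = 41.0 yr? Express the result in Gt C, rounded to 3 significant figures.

Residence time τ = M₀/F₀ = 21.84 yr. The eventual steady state is M_∞ = M₀·(F₁/F₀) = 1277 × 78.63/58.48 = 1717.0 Gt C.
The anomaly ΔM(t) = M(t) − M_∞ decays as ΔM₀·e^(−t/τ) with ΔM₀ = 1277 − 1717.0 = −440.0 Gt C.
At t = 41.0 yr, e^(−t/τ) = e^(−1.878) = 0.1530, so ΔM = −67.30 Gt C and M = 1717.0 − 67.30 = 1649.7 Gt C.

1650 Gt C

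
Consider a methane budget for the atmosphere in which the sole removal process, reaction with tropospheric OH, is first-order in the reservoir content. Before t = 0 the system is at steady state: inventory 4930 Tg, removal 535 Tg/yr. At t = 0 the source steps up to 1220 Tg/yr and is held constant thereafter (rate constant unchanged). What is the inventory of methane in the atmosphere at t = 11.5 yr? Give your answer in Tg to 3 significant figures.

9430 Tg

τ = M₀/F₀ = 4930/535 = 9.215 yr; rate constant k = 1/τ.
New steady state M_∞ = F₁/k = F₁·τ = 1220 × 9.215 = 11242 Tg.
M(t) = M_∞ + (M₀ − M_∞)·e^(−t/τ); t/τ = 11.5/9.215 = 1.248, so e^(−t/τ) = 0.2871.
M(t) = 11242 − 6312 × 0.2871 = 9430.1 Tg.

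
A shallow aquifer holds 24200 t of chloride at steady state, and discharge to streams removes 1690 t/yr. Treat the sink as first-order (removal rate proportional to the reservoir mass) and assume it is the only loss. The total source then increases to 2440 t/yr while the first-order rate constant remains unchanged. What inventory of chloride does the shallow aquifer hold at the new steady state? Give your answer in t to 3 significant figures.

Rate constant k = F/M = 1690 / 24200 = 0.06983 yr⁻¹.
At the new steady state, source = k·M_new ⇒ M_new = 2440 / 0.06983 = 34940 t.
(Equivalently M_new = M × F_new/F_old = 24200 × 2440/1690.)

34900 t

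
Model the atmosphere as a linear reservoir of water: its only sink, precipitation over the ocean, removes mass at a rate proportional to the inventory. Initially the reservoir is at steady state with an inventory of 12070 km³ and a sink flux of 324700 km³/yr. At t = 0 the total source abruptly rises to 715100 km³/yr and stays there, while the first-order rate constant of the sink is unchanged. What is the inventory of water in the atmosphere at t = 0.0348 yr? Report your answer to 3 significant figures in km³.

Residence time τ = M₀/F₀ = 0.03717 yr. The eventual steady state is M_∞ = M₀·(F₁/F₀) = 12070 × 715100/324700 = 26582 km³.
The anomaly ΔM(t) = M(t) − M_∞ decays as ΔM₀·e^(−t/τ) with ΔM₀ = 12070 − 26582 = −14510 km³.
At t = 0.0348 yr, e^(−t/τ) = e^(−0.9362) = 0.3921, so ΔM = −5691 km³ and M = 26582 − 5691 = 20892 km³.

20900 km³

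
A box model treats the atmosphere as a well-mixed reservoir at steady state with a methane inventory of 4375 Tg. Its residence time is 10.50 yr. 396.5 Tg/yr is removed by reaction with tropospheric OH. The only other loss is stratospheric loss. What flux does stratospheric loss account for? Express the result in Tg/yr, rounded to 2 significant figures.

20 Tg/yr

Total removal F = M/τ = 4375 / 10.50 = 416.7 Tg/yr.
Stratospheric loss = F − (396.5) = 416.7 − 396.5 = 20.17 Tg/yr.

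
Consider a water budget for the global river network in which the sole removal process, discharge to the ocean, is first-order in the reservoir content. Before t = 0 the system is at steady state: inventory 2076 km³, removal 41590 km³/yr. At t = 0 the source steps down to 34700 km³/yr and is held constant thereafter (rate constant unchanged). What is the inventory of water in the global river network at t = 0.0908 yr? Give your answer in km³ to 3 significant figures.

The sink rate constant is k = F₀/M₀ = 41590/2076 = 20.03 yr⁻¹.
Solving dM/dt = F₁ − kM with M(0) = M₀ gives M(t) = F₁/k + (M₀ − F₁/k)·e^(−kt).
F₁/k = 34700/20.03 = 1732.1 km³; kt = 20.03 × 0.0908 = 1.819, e^(−kt) = 0.1622.
M(0.0908) = 1732.1 + (2076 − 1732.1) × 0.1622 = 1732.1 + 55.78 = 1787.9 km³.

1790 km³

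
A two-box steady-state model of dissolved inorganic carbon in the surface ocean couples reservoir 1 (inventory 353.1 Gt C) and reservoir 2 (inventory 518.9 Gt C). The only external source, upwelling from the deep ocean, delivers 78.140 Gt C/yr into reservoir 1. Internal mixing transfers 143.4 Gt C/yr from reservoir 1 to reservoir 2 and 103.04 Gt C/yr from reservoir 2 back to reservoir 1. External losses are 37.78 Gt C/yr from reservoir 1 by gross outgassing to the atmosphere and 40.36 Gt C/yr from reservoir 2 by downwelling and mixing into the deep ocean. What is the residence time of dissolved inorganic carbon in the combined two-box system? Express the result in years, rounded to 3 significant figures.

Residence time in the combined system uses the total inventory and the total *external* removal — internal exchanges between the two boxes cancel.
M_total = 353.1 + 518.9 = 872.00 Gt C.
ΣF_external_out = 37.78 + 40.36 = 78.140 Gt C/yr.
τ = M_total / ΣF_ext = 872.00 / 78.140 = 11.16 yr.

11.2 yr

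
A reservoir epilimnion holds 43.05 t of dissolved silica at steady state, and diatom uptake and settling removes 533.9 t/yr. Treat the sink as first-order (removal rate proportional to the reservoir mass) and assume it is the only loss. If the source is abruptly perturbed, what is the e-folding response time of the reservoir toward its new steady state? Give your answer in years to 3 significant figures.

0.0806 yr

For a linear reservoir the response time equals the residence time τ = M/F.
τ = 43.05 / 533.9 = 0.08063 yr.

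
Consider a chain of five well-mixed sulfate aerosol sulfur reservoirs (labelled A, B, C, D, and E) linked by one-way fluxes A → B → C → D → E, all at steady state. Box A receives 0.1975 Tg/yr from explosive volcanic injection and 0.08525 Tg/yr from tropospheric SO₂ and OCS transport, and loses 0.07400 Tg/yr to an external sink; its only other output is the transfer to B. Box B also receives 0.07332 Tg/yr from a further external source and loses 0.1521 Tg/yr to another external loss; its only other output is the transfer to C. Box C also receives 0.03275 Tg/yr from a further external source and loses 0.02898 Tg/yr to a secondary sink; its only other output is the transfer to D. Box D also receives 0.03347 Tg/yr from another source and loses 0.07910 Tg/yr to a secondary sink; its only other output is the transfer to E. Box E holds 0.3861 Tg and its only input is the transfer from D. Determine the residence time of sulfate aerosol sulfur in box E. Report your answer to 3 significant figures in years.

Box A: F(A→B) = (0.1975 + 0.08525) − 0.07400 = 0.20875 Tg/yr.
Box B: F(B→C) = (0.20875 + 0.07332) − 0.1521 = 0.12997 Tg/yr.
Box C: F(C→D) = (0.12997 + 0.03275) − 0.02898 = 0.13374 Tg/yr.
Box D: F(D→E) = (0.13374 + 0.03347) − 0.07910 = 0.088110 Tg/yr.
Box E throughput = its input = 0.088110 Tg/yr; τ = 0.3861 / 0.088110 = 4.382 yr.

4.38 yr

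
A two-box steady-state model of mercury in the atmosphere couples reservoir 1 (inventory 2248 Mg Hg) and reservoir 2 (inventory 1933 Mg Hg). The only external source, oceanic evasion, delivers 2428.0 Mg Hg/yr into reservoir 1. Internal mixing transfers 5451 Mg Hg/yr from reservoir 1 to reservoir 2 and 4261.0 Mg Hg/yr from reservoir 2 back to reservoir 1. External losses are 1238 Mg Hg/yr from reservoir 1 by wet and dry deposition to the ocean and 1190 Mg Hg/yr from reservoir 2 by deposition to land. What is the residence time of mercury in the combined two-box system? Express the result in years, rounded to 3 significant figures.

1.72 yr

Treat the two boxes together as one reservoir: the mixing fluxes between them are internal recycling, so τ = ΣM / Σ(external losses).
M_total = 2248 + 1933 = 4181.0 Mg Hg.
ΣF_external_out = 1238 + 1190 = 2428.0 Mg Hg/yr.
τ = M_total / ΣF_ext = 4181.0 / 2428.0 = 1.722 yr.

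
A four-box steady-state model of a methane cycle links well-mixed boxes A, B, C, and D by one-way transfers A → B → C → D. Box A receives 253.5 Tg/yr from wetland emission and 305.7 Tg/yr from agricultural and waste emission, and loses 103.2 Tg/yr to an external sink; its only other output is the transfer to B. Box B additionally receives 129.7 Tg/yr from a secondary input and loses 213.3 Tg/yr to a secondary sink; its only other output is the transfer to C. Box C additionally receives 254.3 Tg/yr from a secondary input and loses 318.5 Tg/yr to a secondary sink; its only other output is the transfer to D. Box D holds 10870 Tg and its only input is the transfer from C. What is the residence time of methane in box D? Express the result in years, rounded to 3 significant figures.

Box A: F(A→B) = (253.5 + 305.7) − 103.2 = 456.00 Tg/yr.
Box B: F(B→C) = (456.00 + 129.7) − 213.3 = 372.40 Tg/yr.
Box C: F(C→D) = (372.40 + 254.3) − 318.5 = 308.20 Tg/yr.
Box D throughput = its input = 308.20 Tg/yr; τ = 10870 / 308.20 = 35.27 yr.

35.3 yr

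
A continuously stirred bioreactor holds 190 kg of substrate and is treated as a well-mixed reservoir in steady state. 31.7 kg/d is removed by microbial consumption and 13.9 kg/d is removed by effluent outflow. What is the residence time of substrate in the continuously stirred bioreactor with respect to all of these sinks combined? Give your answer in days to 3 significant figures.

4.17 d

Total removal flux = 31.7 + 13.9 = 45.600 kg/d.
τ = M / ΣF_out = 190 / 45.600 = 4.167 d.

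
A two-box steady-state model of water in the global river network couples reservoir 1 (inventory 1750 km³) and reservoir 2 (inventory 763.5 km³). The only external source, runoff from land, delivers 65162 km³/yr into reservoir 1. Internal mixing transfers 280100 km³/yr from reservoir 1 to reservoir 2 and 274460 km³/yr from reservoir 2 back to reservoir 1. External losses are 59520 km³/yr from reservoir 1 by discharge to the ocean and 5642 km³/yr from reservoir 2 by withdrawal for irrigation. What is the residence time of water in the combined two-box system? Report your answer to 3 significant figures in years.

0.0386 yr

For the system as a whole, the A↔B exchange is internal and contributes nothing to the throughput; only the external sinks remove mass.
M_total = 1750 + 763.5 = 2513.5 km³.
ΣF_external_out = 59520 + 5642 = 65162 km³/yr.
τ = M_total / ΣF_ext = 2513.5 / 65162 = 0.03857 yr.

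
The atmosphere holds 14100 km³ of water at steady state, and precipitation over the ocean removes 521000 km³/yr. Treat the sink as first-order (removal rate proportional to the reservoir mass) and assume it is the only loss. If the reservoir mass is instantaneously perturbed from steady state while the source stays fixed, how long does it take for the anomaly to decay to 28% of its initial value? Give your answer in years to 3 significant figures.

For a linear reservoir the anomaly decays as exp(−t/τ) with τ = M/F = 14100/521000 = 0.02706 yr.
exp(−t/τ) = 0.28 ⇒ t = −τ ln(0.28) = 0.02706 × 1.273 = 0.03445 yr.

0.0345 yr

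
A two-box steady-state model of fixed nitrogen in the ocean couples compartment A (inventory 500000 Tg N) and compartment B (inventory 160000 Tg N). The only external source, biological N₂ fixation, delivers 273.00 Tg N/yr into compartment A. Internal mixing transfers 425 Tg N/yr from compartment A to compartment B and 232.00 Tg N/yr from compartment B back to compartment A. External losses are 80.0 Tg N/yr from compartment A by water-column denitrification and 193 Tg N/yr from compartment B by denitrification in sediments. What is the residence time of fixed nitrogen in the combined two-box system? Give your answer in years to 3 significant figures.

Treat the two boxes together as one reservoir: the mixing fluxes between them are internal recycling, so τ = ΣM / Σ(external losses).
M_total = 500000 + 160000 = 660000 Tg N.
ΣF_external_out = 80.0 + 193 = 273.00 Tg N/yr.
τ = M_total / ΣF_ext = 660000 / 273.00 = 2418 yr.

2420 yr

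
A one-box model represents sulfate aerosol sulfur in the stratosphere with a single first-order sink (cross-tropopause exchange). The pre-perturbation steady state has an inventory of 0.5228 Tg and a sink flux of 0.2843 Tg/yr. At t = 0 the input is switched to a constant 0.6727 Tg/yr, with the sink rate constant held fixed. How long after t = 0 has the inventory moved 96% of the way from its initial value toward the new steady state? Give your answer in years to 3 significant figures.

τ = M₀/F₀ = 0.5228/0.2843 = 1.839 yr.
The remaining gap fraction is e^(−t/τ); 96% covered ⇒ e^(−t/τ) = 0.0400.
t = −τ ln(0.0400) = 1.839 × 3.219 = 5.919 yr.

5.92 yr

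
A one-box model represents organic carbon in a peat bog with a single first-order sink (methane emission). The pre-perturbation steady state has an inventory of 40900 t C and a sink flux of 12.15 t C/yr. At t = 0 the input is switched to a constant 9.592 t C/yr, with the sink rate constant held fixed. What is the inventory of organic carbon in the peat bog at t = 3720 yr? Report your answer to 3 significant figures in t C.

The sink rate constant is k = F₀/M₀ = 12.15/40900 = 0.0002971 yr⁻¹.
Solving dM/dt = F₁ − kM with M(0) = M₀ gives M(t) = F₁/k + (M₀ − F₁/k)·e^(−kt).
F₁/k = 9.592/0.0002971 = 32289 t C; kt = 0.0002971 × 3720 = 1.105, e^(−kt) = 0.3312.
M(3720) = 32289 + (40900 − 32289) × 0.3312 = 32289 + 2852 = 35141 t C.

35100 t C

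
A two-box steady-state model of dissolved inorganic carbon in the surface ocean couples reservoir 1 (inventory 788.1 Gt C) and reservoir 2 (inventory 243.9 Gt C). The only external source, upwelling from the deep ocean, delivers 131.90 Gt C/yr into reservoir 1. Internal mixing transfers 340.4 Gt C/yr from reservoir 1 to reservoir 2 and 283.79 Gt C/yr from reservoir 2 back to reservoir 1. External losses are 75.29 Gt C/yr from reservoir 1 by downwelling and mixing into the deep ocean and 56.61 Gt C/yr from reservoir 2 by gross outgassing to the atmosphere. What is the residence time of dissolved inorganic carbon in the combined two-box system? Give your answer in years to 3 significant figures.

Residence time in the combined system uses the total inventory and the total *external* removal — internal exchanges between the two boxes cancel.
M_total = 788.1 + 243.9 = 1032.0 Gt C.
ΣF_external_out = 75.29 + 56.61 = 131.90 Gt C/yr.
τ = M_total / ΣF_ext = 1032.0 / 131.90 = 7.824 yr.

7.82 yr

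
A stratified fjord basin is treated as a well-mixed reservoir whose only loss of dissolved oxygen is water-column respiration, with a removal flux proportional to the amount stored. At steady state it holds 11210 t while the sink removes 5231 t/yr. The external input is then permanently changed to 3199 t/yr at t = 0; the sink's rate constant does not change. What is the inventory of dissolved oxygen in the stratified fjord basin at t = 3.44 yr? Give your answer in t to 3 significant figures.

The sink rate constant is k = F₀/M₀ = 5231/11210 = 0.4666 yr⁻¹.
Solving dM/dt = F₁ − kM with M(0) = M₀ gives M(t) = F₁/k + (M₀ − F₁/k)·e^(−kt).
F₁/k = 3199/0.4666 = 6855.4 t; kt = 0.4666 × 3.44 = 1.605, e^(−kt) = 0.2008.
M(3.44) = 6855.4 + (11210 − 6855.4) × 0.2008 = 6855.4 + 874.6 = 7730.0 t.

7730 t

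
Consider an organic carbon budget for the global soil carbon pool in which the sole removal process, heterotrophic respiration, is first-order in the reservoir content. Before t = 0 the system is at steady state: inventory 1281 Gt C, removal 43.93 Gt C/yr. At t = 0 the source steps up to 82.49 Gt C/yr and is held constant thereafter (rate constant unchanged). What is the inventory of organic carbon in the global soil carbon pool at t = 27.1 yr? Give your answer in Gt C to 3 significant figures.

The sink rate constant is k = F₀/M₀ = 43.93/1281 = 0.03429 yr⁻¹.
Solving dM/dt = F₁ − kM with M(0) = M₀ gives M(t) = F₁/k + (M₀ − F₁/k)·e^(−kt).
F₁/k = 82.49/0.03429 = 2405.4 Gt C; kt = 0.03429 × 27.1 = 0.9294, e^(−kt) = 0.3948.
M(27.1) = 2405.4 + (1281 − 2405.4) × 0.3948 = 2405.4 − 443.9 = 1961.5 Gt C.

1960 Gt C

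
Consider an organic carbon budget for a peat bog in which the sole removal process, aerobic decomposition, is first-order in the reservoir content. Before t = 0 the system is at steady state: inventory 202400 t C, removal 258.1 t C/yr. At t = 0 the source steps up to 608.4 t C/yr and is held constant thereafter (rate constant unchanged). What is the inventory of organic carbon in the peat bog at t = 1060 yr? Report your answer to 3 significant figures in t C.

The sink rate constant is k = F₀/M₀ = 258.1/202400 = 0.001275 yr⁻¹.
Solving dM/dt = F₁ − kM with M(0) = M₀ gives M(t) = F₁/k + (M₀ − F₁/k)·e^(−kt).
F₁/k = 608.4/0.001275 = 477100 t C; kt = 0.001275 × 1060 = 1.352, e^(−kt) = 0.2588.
M(1060) = 477100 + (202400 − 477100) × 0.2588 = 477100 − 71090 = 406010 t C.

406000 t C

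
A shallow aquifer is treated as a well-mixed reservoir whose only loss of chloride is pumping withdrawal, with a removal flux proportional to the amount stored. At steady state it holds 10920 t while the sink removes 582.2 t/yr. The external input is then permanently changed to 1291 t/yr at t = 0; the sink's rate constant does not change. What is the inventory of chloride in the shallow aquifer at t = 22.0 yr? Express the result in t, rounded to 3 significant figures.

The sink rate constant is k = F₀/M₀ = 582.2/10920 = 0.05332 yr⁻¹.
Solving dM/dt = F₁ − kM with M(0) = M₀ gives M(t) = F₁/k + (M₀ − F₁/k)·e^(−kt).
F₁/k = 1291/0.05332 = 24215 t; kt = 0.05332 × 22.0 = 1.173, e^(−kt) = 0.3095.
M(22.0) = 24215 + (10920 − 24215) × 0.3095 = 24215 − 4114 = 20100 t.

20100 t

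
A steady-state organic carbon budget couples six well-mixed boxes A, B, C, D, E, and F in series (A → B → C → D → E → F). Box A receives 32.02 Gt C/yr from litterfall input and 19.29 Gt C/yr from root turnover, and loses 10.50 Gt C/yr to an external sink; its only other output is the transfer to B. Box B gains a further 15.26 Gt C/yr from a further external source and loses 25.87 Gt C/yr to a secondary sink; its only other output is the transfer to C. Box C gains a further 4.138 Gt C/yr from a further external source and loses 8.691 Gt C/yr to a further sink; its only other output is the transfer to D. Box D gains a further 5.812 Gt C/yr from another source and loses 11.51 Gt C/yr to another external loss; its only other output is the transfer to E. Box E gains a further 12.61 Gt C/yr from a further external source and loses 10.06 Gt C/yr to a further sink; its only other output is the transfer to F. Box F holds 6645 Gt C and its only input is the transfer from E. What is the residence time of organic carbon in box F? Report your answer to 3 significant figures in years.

295 yr

Box A: F(A→B) = (32.02 + 19.29) − 10.50 = 40.810 Gt C/yr.
Box B: F(B→C) = (40.810 + 15.26) − 25.87 = 30.200 Gt C/yr.
Box C: F(C→D) = (30.200 + 4.138) − 8.691 = 25.647 Gt C/yr.
Box D: F(D→E) = (25.647 + 5.812) − 11.51 = 19.949 Gt C/yr.
Box E: F(E→F) = (19.949 + 12.61) − 10.06 = 22.499 Gt C/yr.
Box F throughput = its input = 22.499 Gt C/yr; τ = 6645 / 22.499 = 295.3 yr.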